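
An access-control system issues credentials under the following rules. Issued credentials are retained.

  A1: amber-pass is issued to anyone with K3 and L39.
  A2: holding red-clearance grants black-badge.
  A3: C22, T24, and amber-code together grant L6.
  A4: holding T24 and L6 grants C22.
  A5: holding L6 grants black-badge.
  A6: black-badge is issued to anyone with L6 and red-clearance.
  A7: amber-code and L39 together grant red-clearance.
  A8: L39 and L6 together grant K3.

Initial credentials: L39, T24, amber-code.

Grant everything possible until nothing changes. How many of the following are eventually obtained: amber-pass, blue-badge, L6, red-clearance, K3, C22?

Holding amber-code and L39 grants red-clearance (A7).
amber-pass would need K3 and L39 (A1), but K3 is never granted.
No rule produces blue-badge, and it is not given.
L6 would need C22, T24, and amber-code (A3), but C22 is never granted.
red-clearance: reached.
K3 would need L39 and L6 (A8), but L6 is never granted.
C22 would need T24 and L6 (A4), but L6 is never granted.
Reached: red-clearance — 1 of the 6.

1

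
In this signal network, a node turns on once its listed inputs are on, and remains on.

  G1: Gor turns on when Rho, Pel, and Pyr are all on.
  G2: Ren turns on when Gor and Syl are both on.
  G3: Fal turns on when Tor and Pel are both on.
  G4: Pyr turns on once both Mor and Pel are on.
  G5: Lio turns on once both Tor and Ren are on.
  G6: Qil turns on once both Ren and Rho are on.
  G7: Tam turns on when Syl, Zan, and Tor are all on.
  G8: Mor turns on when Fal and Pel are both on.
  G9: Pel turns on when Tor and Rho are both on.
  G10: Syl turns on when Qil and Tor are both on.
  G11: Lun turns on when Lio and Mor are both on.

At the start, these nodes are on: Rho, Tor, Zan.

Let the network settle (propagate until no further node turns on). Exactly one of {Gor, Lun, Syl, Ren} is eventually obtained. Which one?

Gor

Tor and Rho are on, so Pel turns on (G9).
Tor and Pel are on, so Fal turns on (G3).
Fal and Pel are on, so Mor turns on (G8).
G4: Mor and Pel on → Pyr on.
G1: Rho, Pel, and Pyr on → Gor on.
Lun would need Lio and Mor (G11), but Lio never turns on. Syl would need Qil and Tor (G10), but Qil never turns on. Ren would need Gor and Syl (G2), but Syl never turns on.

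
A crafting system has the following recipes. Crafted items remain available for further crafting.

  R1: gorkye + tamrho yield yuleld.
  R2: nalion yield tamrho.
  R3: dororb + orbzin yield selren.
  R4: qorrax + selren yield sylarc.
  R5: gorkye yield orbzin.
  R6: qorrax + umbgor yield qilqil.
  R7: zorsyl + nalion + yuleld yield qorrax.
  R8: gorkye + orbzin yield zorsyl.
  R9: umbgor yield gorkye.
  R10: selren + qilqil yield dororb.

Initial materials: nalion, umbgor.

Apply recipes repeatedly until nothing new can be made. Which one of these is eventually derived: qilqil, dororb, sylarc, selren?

Using R2, nalion makes tamrho.
Using R9, umbgor makes gorkye.
Using R1, gorkye and tamrho make yuleld.
Using R5, gorkye makes orbzin.
gorkye + orbzin → zorsyl (R8).
zorsyl + nalion + yuleld → qorrax (R7).
Using R6, qorrax and umbgor make qilqil.
selren would need dororb and orbzin (R3), but dororb is never obtained. dororb would need selren and qilqil (R10), but selren is never obtained. sylarc would need qorrax and selren (R4), but selren is never obtained.

qilqil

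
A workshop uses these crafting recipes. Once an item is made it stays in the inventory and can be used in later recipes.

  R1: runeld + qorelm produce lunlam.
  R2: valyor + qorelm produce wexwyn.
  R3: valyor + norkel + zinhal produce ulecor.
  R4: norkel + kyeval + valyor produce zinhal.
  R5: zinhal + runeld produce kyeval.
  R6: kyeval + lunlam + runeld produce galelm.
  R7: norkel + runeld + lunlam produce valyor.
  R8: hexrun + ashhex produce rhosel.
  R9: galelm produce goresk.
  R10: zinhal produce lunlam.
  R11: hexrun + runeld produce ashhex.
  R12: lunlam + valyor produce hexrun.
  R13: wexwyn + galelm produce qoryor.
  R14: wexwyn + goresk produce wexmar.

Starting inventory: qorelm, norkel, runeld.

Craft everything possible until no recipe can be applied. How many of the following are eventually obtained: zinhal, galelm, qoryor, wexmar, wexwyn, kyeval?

1

Using R1, runeld and qorelm make lunlam.
norkel + runeld + lunlam → valyor (R7).
Using R2, valyor and qorelm make wexwyn.
zinhal would need norkel, kyeval, and valyor (R4), but kyeval is never obtained.
galelm would need kyeval, lunlam, and runeld (R6), but kyeval is never obtained.
qoryor would need wexwyn and galelm (R13), but galelm is never obtained.
wexmar would need wexwyn and goresk (R14), but goresk is never obtained.
wexwyn: reached.
kyeval would need zinhal and runeld (R5), but zinhal is never obtained.
Reached: wexwyn — 1 of the 6.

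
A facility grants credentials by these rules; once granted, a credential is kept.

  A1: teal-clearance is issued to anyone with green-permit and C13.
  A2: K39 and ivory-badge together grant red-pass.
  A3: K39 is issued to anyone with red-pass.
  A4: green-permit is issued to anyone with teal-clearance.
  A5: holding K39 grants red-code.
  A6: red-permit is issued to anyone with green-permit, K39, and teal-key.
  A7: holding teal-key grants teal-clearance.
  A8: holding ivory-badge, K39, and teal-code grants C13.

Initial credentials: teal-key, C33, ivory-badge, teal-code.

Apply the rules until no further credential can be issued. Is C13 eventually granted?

C13 would need ivory-badge, K39, and teal-code (A8), but K39 is never granted.

No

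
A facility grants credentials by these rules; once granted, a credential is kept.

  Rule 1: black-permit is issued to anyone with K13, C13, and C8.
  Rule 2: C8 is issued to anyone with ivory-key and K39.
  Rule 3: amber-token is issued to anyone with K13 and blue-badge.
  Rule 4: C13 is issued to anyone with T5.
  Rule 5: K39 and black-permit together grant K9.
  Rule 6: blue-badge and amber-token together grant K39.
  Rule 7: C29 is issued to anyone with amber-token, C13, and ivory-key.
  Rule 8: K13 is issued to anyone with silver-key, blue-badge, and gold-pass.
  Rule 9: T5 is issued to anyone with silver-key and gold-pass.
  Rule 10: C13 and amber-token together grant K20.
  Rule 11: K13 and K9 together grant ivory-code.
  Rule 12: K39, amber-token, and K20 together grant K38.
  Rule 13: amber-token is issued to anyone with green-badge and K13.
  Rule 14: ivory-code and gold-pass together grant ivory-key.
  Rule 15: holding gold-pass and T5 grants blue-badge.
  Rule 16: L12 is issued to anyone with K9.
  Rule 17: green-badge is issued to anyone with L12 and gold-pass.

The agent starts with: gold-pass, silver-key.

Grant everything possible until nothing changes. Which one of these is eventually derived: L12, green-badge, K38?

Holding silver-key and gold-pass grants T5 (Rule 9).
Holding T5 grants C13 (Rule 4).
Holding gold-pass and T5 grants blue-badge (Rule 15).
Holding silver-key, blue-badge, and gold-pass grants K13 (Rule 8).
Holding K13 and blue-badge grants amber-token (Rule 3).
Holding C13 and amber-token grants K20 (Rule 10).
Holding blue-badge and amber-token grants K39 (Rule 6).
Holding K39, amber-token, and K20 grants K38 (Rule 12).
L12 would need K9 (Rule 16), but K9 is never granted. green-badge would need L12 and gold-pass (Rule 17), but L12 is never granted.

K38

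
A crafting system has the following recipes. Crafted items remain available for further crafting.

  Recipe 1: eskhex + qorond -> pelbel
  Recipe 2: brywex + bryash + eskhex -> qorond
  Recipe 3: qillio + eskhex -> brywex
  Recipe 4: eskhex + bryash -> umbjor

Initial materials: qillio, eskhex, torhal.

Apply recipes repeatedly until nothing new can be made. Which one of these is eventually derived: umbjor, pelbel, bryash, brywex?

brywex

Using Recipe 3, qillio and eskhex make brywex.
No rule produces bryash, and it is not given. pelbel would need eskhex and qorond (Recipe 1), but qorond is never obtained. umbjor would need eskhex and bryash (Recipe 4), but bryash is never obtained.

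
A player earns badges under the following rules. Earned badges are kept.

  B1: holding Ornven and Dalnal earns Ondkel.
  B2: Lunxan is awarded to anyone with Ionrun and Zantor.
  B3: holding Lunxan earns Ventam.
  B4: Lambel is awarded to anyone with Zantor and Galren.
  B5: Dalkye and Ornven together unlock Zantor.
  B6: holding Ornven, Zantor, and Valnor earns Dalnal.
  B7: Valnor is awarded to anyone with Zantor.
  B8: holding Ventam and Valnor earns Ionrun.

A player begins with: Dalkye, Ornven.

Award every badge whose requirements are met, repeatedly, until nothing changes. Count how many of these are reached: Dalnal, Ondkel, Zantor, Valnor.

4

With Dalkye and Ornven, Zantor is earned (B5).
With Zantor, Valnor is earned (B7).
With Ornven, Zantor, and Valnor, Dalnal is earned (B6).
With Ornven and Dalnal, Ondkel is earned (B1).
Dalnal: reached.
Ondkel: reached.
Zantor: reached.
Valnor: reached.
All 4 are reached.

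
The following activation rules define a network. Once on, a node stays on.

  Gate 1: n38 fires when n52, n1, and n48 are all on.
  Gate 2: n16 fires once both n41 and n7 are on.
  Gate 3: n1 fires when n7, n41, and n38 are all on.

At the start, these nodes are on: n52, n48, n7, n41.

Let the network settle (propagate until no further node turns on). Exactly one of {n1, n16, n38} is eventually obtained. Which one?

n16

n41 and n7 are on, so n16 fires (Gate 2).
n38 would need n52, n1, and n48 (Gate 1), but n1 never turns on. n1 would need n7, n41, and n38 (Gate 3), but n38 never turns on.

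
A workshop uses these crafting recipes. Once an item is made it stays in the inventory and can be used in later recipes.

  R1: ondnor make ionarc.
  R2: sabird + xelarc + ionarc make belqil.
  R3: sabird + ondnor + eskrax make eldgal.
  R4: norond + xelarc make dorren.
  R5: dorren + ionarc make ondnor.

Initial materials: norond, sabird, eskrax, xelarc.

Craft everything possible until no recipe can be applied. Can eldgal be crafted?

No

eldgal would need sabird, ondnor, and eskrax (R3), but ondnor is never obtained.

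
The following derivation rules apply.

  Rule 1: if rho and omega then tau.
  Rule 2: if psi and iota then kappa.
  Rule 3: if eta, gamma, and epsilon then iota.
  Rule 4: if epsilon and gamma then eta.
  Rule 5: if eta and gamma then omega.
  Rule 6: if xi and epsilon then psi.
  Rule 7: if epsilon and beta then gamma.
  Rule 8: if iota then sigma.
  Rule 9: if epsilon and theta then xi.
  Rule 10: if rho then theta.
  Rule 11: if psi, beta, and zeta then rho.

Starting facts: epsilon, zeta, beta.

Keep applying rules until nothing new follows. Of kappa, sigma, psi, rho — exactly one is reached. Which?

From epsilon and beta, Rule 7 gives gamma.
epsilon and gamma hold, so eta follows (Rule 4).
From eta, gamma, and epsilon, Rule 3 gives iota.
From iota, Rule 8 gives sigma.
rho would need psi, beta, and zeta (Rule 11), but psi is never established. psi would need xi and epsilon (Rule 6), but xi is never established. kappa would need psi and iota (Rule 2), but psi is never established.

sigma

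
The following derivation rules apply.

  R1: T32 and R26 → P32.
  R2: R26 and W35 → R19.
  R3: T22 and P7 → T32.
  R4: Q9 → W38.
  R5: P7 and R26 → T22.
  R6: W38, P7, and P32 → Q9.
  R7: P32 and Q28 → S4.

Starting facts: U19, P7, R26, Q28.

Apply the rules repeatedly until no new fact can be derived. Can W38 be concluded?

W38 would need Q9 (R4), but Q9 is never established.

No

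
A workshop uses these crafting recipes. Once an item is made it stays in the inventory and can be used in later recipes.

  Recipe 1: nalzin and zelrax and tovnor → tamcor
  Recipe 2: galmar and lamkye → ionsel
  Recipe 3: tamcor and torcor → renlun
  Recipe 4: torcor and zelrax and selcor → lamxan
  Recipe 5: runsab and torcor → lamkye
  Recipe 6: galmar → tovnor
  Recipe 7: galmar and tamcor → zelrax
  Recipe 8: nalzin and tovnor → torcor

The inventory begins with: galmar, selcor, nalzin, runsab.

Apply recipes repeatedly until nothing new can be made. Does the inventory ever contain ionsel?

Yes

galmar → tovnor (Recipe 6).
nalzin and tovnor → torcor (Recipe 8).
Using Recipe 5, runsab and torcor make lamkye.
Using Recipe 2, galmar and lamkye make ionsel.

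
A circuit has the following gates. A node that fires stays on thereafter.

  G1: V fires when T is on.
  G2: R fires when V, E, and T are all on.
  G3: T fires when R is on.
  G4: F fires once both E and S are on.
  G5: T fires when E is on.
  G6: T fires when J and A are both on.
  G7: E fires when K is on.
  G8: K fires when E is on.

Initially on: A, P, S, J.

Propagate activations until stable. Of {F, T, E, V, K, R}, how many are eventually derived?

2

J and A are on, so T fires (G6).
G1: T on → V on.
F would need E and S (G4), but E never turns on.
T: reached.
E would need K (G7), but K never turns on.
V: reached.
K would need E (G8), but E never turns on.
R would need V, E, and T (G2), but E never turns on.
Reached: T and V — 2 of the 6.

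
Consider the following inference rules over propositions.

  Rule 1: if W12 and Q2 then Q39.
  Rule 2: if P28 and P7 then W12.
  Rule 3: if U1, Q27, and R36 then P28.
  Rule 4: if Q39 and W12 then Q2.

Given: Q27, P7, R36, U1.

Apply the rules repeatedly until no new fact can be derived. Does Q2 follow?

Q2 would need Q39 and W12 (Rule 4), but Q39 is never established.

No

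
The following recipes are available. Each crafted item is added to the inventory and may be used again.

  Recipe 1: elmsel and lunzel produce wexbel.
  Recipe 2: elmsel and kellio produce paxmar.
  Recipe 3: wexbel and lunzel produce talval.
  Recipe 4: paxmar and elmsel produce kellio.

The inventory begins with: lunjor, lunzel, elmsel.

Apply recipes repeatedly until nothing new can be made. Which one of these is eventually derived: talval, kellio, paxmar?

Using Recipe 1, elmsel and lunzel make wexbel.
wexbel and lunzel → talval (Recipe 3).
kellio would need paxmar and elmsel (Recipe 4), but paxmar is never obtained. paxmar would need elmsel and kellio (Recipe 2), but kellio is never obtained.

talval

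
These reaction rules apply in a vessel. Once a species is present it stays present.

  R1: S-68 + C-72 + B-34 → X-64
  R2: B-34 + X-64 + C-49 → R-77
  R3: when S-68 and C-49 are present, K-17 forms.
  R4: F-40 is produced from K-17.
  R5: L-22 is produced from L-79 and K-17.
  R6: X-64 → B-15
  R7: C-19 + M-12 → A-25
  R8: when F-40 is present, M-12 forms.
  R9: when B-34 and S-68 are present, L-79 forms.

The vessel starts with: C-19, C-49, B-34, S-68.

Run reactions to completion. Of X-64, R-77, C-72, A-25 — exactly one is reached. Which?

S-68 and C-49 present → K-17 forms (R3).
K-17 present → F-40 forms (R4).
F-40 present → M-12 forms (R8).
C-19 and M-12 present → A-25 forms (R7).
No rule produces C-72, and it is not given. R-77 would need B-34, X-64, and C-49 (R2), but X-64 never forms. X-64 would need S-68, C-72, and B-34 (R1), but C-72 never forms.

A-25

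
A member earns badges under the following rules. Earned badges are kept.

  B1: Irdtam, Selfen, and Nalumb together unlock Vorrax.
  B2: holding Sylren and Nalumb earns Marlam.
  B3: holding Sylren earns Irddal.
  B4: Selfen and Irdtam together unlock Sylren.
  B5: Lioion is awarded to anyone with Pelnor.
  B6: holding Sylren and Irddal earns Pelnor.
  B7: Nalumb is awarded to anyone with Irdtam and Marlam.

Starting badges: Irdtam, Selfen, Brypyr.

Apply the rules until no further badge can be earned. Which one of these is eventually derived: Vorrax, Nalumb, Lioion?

With Selfen and Irdtam, Sylren is earned (B4).
With Sylren, Irddal is earned (B3).
With Sylren and Irddal, Pelnor is earned (B6).
With Pelnor, Lioion is earned (B5).
Nalumb would need Irdtam and Marlam (B7), but Marlam is never earned. Vorrax would need Irdtam, Selfen, and Nalumb (B1), but Nalumb is never earned.

Lioion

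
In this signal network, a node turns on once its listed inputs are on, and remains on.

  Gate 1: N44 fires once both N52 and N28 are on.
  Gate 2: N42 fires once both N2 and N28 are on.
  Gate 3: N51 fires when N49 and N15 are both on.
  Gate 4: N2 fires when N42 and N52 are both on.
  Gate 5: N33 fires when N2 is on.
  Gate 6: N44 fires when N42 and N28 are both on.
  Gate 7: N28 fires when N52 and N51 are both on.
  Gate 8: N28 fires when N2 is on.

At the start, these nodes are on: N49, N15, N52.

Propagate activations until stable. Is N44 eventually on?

N49 and N15 are on, so N51 fires (Gate 3).
Gate 7: N52 and N51 on → N28 on.
N52 and N28 are on, so N44 fires (Gate 1).

Yes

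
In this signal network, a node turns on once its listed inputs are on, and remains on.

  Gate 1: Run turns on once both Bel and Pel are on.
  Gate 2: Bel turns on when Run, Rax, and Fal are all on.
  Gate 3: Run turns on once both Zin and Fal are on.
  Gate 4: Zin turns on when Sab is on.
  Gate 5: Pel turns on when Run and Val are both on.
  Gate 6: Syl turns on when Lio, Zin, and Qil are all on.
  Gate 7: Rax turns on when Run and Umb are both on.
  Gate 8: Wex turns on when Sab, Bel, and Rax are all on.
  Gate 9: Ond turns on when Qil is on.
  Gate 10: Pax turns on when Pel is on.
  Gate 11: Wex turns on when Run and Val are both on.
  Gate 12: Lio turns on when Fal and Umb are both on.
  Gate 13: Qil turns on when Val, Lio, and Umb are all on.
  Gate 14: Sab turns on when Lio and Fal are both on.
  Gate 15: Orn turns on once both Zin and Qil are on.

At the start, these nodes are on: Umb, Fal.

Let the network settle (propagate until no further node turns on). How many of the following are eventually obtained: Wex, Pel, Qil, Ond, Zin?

2

Gate 12: Fal and Umb on → Lio on.
Gate 14: Lio and Fal on → Sab on.
Sab is on, so Zin turns on (Gate 4).
Zin and Fal are on, so Run turns on (Gate 3).
Gate 7: Run and Umb on → Rax on.
Gate 2: Run, Rax, and Fal on → Bel on.
Gate 8: Sab, Bel, and Rax on → Wex on.
Wex: reached.
Pel would need Run and Val (Gate 5), but Val never turns on.
Qil would need Val, Lio, and Umb (Gate 13), but Val never turns on.
Ond would need Qil (Gate 9), but Qil never turns on.
Zin: reached.
Reached: Wex and Zin — 2 of the 5.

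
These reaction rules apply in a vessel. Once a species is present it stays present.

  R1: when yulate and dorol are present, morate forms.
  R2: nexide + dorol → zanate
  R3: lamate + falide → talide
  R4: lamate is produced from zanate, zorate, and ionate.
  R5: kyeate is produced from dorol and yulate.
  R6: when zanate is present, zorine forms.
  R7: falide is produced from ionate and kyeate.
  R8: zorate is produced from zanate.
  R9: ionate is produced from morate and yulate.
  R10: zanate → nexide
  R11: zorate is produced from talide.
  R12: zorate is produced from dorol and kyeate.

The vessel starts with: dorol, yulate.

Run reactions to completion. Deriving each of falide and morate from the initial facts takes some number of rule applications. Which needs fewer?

morate: yulate and dorol present → morate forms (R1). [1 rule application]
falide: yulate and dorol present → morate forms (R1). dorol and yulate present → kyeate forms (R5). morate and yulate present → ionate forms (R9). ionate and kyeate present → falide forms (R7). [4 rule applications]
morate needs fewer.

morate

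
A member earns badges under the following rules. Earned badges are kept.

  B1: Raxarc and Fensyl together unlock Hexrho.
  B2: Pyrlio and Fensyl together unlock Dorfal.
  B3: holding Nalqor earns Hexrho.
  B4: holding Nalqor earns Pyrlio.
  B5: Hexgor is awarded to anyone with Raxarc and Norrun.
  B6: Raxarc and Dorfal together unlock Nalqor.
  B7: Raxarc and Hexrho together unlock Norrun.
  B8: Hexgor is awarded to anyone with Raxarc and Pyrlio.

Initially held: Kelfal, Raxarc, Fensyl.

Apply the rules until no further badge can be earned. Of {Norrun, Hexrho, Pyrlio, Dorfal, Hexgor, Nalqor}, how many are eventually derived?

3

With Raxarc and Fensyl, Hexrho is earned (B1).
With Raxarc and Hexrho, Norrun is earned (B7).
With Raxarc and Norrun, Hexgor is earned (B5).
Norrun: reached.
Hexrho: reached.
Pyrlio would need Nalqor (B4), but Nalqor is never earned.
Dorfal would need Pyrlio and Fensyl (B2), but Pyrlio is never earned.
Hexgor: reached.
Nalqor would need Raxarc and Dorfal (B6), but Dorfal is never earned.
Reached: Norrun, Hexrho, and Hexgor — 3 of the 6.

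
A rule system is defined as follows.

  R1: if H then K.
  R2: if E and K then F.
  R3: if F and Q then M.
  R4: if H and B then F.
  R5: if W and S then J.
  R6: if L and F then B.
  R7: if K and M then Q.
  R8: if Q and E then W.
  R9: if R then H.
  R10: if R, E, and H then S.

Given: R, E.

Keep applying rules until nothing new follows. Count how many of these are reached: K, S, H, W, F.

4

From R, R9 gives H.
H holds, so K follows (R1).
R, E, and H hold, so S follows (R10).
E and K hold, so F follows (R2).
K: reached.
S: reached.
H: reached.
W would need Q and E (R8), but Q is never established.
F: reached.
Reached: K, S, H, and F — 4 of the 5.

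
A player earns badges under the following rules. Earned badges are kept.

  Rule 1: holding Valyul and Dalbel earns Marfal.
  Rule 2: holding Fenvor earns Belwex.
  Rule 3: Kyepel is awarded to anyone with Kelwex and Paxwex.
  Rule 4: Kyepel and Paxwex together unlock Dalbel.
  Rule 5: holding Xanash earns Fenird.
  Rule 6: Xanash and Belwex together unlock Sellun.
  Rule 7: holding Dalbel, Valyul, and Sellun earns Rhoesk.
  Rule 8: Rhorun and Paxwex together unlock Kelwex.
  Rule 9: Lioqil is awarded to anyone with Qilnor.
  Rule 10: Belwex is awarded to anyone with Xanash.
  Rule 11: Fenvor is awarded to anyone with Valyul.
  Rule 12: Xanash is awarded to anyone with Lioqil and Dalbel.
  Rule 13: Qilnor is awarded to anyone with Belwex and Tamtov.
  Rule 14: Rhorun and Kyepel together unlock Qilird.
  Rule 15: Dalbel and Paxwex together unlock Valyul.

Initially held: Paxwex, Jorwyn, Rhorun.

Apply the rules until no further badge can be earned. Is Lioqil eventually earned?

Lioqil would need Qilnor (Rule 9), but Qilnor is never earned.

No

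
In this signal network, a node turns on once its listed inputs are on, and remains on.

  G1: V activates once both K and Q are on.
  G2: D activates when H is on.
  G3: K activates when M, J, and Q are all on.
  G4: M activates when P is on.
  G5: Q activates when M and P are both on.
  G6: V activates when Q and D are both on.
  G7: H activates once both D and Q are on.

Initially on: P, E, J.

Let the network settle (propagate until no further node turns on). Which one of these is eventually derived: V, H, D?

V

P is on, so M activates (G4).
G5: M and P on → Q on.
M, J, and Q are on, so K activates (G3).
K and Q are on, so V activates (G1).
H would need D and Q (G7), but D never turns on. D would need H (G2), but H never turns on.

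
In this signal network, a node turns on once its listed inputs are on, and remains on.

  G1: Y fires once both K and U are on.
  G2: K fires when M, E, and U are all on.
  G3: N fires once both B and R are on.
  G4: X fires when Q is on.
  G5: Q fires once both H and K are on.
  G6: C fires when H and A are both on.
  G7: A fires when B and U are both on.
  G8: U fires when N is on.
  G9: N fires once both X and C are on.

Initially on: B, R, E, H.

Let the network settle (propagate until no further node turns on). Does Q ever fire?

No

Q would need H and K (G5), but K never turns on.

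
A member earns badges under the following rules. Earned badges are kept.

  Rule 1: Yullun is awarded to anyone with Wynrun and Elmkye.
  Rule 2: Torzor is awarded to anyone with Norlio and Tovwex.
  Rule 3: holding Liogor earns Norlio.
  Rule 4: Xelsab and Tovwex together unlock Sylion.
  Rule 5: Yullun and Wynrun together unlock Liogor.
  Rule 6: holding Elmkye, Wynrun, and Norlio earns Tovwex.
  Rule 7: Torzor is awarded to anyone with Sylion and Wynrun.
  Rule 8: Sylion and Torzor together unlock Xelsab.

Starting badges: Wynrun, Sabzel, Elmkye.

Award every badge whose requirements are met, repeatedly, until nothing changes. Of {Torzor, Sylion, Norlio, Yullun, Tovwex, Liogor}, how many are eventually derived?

5

With Wynrun and Elmkye, Yullun is earned (Rule 1).
With Yullun and Wynrun, Liogor is earned (Rule 5).
With Liogor, Norlio is earned (Rule 3).
With Elmkye, Wynrun, and Norlio, Tovwex is earned (Rule 6).
With Norlio and Tovwex, Torzor is earned (Rule 2).
Torzor: reached.
Sylion would need Xelsab and Tovwex (Rule 4), but Xelsab is never earned.
Norlio: reached.
Yullun: reached.
Tovwex: reached.
Liogor: reached.
Reached: Torzor, Norlio, Yullun, Tovwex, and Liogor — 5 of the 6.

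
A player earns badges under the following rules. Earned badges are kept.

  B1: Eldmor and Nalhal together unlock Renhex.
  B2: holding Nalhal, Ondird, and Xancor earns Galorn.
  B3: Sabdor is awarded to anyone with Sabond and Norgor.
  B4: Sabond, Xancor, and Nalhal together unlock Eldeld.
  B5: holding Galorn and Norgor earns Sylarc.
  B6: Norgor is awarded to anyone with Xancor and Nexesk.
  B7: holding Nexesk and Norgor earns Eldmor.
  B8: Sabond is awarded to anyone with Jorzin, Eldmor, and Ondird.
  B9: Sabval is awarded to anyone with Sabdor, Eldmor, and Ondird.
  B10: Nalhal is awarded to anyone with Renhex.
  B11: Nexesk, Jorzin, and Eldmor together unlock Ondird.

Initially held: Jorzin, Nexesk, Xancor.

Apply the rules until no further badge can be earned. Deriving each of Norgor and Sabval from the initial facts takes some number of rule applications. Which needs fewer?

Norgor

Norgor: With Xancor and Nexesk, Norgor is earned (B6). [1 rule application]
Sabval: With Xancor and Nexesk, Norgor is earned (B6). With Nexesk and Norgor, Eldmor is earned (B7). With Nexesk, Jorzin, and Eldmor, Ondird is earned (B11). With Jorzin, Eldmor, and Ondird, Sabond is earned (B8). With Sabond and Norgor, Sabdor is earned (B3). With Sabdor, Eldmor, and Ondird, Sabval is earned (B9). [6 rule applications]
Norgor needs fewer.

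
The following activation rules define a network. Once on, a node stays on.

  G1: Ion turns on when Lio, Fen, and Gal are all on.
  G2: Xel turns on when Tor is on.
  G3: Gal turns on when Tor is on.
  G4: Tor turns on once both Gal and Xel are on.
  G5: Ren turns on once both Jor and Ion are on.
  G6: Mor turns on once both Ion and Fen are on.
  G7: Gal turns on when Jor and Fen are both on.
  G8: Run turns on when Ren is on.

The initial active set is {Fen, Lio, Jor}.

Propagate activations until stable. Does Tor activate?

Tor would need Gal and Xel (G4), but Xel never turns on.

No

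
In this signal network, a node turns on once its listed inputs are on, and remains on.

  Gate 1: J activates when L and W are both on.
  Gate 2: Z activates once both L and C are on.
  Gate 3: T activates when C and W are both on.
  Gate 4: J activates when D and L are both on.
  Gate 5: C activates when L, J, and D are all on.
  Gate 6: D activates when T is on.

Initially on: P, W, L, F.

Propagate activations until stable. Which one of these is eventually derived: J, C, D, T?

J

Gate 1: L and W on → J on.
C would need L, J, and D (Gate 5), but D never turns on. T would need C and W (Gate 3), but C never turns on. D would need T (Gate 6), but T never turns on.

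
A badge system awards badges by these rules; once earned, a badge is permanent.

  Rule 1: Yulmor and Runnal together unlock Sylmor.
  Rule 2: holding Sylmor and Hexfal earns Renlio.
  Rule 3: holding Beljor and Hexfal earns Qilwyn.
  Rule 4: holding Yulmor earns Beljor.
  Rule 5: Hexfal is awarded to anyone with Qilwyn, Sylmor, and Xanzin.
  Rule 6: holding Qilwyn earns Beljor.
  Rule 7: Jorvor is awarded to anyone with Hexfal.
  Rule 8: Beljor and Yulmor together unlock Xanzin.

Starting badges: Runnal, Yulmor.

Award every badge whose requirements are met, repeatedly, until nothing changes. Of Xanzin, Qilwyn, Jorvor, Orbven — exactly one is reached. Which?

With Yulmor, Beljor is earned (Rule 4).
With Beljor and Yulmor, Xanzin is earned (Rule 8).
Jorvor would need Hexfal (Rule 7), but Hexfal is never earned. Qilwyn would need Beljor and Hexfal (Rule 3), but Hexfal is never earned. No rule produces Orbven, and it is not given.

Xanzin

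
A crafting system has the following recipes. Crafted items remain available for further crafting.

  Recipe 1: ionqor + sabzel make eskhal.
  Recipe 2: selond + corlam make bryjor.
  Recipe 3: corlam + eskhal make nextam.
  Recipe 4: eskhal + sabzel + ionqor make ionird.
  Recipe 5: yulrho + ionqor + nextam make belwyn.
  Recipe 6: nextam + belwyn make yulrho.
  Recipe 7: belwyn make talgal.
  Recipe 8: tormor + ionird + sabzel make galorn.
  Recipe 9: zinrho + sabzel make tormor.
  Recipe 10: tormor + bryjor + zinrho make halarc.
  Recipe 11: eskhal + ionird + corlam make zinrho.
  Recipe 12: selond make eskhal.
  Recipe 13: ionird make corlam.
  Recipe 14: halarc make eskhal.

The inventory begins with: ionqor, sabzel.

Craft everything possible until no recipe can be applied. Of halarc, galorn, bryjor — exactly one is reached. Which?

Using Recipe 1, ionqor and sabzel make eskhal.
Using Recipe 4, eskhal, sabzel, and ionqor make ionird.
Using Recipe 13, ionird makes corlam.
eskhal + ionird + corlam → zinrho (Recipe 11).
zinrho + sabzel → tormor (Recipe 9).
Using Recipe 8, tormor, ionird, and sabzel make galorn.
halarc would need tormor, bryjor, and zinrho (Recipe 10), but bryjor is never obtained. bryjor would need selond and corlam (Recipe 2), but selond is never obtained.

galorn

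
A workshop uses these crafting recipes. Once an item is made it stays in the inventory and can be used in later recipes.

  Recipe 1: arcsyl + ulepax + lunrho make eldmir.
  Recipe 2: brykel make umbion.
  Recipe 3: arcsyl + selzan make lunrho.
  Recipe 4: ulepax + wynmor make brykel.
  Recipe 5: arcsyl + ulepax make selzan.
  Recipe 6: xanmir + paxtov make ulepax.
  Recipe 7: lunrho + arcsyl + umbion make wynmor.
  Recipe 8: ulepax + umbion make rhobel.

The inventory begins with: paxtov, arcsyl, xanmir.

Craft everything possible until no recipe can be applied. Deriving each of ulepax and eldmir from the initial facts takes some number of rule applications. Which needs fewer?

ulepax

ulepax: xanmir + paxtov → ulepax (Recipe 6). [1 rule application]
eldmir: Using Recipe 6, xanmir and paxtov make ulepax. Using Recipe 5, arcsyl and ulepax make selzan. Using Recipe 3, arcsyl and selzan make lunrho. Using Recipe 1, arcsyl, ulepax, and lunrho make eldmir. [4 rule applications]
ulepax needs fewer.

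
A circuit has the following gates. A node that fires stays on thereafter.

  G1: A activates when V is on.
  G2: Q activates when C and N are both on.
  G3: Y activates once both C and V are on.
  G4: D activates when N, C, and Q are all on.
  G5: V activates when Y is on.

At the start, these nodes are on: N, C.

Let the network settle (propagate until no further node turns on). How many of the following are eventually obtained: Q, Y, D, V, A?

2

G2: C and N on → Q on.
N, C, and Q are on, so D activates (G4).
Q: reached.
Y would need C and V (G3), but V never turns on.
D: reached.
V would need Y (G5), but Y never turns on.
A would need V (G1), but V never turns on.
Reached: Q and D — 2 of the 5.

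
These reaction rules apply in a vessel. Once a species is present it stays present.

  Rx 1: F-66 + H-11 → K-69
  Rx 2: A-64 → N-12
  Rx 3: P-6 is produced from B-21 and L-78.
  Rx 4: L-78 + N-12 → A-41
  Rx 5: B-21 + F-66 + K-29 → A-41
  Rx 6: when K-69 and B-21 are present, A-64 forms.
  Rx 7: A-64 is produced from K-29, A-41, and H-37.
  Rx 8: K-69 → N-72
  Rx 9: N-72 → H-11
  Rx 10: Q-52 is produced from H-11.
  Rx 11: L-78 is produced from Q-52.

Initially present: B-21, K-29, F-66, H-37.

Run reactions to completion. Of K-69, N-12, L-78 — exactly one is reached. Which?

N-12

B-21, F-66, and K-29 present → A-41 forms (Rx 5).
K-29, A-41, and H-37 present → A-64 forms (Rx 7).
A-64 present → N-12 forms (Rx 2).
K-69 would need F-66 and H-11 (Rx 1), but H-11 never forms. L-78 would need Q-52 (Rx 11), but Q-52 never forms.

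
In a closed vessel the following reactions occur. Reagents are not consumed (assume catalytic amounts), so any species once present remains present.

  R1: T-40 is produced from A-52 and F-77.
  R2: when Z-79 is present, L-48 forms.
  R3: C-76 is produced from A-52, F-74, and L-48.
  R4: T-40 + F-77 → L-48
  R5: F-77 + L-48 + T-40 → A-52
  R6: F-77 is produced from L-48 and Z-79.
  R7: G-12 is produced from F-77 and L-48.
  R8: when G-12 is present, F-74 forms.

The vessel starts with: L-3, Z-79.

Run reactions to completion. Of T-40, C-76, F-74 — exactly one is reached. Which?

Z-79 present → L-48 forms (R2).
L-48 and Z-79 present → F-77 forms (R6).
F-77 and L-48 present → G-12 forms (R7).
G-12 present → F-74 forms (R8).
T-40 would need A-52 and F-77 (R1), but A-52 never forms. C-76 would need A-52, F-74, and L-48 (R3), but A-52 never forms.

F-74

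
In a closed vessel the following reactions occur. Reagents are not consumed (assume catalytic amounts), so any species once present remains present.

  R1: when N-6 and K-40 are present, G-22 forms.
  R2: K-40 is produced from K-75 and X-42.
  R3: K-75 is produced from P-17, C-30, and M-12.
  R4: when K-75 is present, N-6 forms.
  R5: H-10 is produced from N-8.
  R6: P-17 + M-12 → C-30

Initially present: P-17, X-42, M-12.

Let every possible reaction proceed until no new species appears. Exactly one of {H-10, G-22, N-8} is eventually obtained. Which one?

G-22

P-17 and M-12 present → C-30 forms (R6).
P-17, C-30, and M-12 present → K-75 forms (R3).
K-75 present → N-6 forms (R4).
K-75 and X-42 present → K-40 forms (R2).
N-6 and K-40 present → G-22 forms (R1).
H-10 would need N-8 (R5), but N-8 never forms. No rule produces N-8, and it is not given.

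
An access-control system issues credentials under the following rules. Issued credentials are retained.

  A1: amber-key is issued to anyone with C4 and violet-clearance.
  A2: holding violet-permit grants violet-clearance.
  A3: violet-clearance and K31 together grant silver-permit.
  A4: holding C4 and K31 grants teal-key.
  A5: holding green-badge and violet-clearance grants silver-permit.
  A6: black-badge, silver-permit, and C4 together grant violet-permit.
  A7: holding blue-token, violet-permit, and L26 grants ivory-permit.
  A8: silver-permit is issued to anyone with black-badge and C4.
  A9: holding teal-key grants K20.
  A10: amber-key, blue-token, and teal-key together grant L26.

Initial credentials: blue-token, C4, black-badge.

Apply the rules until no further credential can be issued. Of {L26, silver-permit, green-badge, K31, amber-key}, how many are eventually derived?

Holding black-badge and C4 grants silver-permit (A8).
Holding black-badge, silver-permit, and C4 grants violet-permit (A6).
Holding violet-permit grants violet-clearance (A2).
Holding C4 and violet-clearance grants amber-key (A1).
L26 would need amber-key, blue-token, and teal-key (A10), but teal-key is never granted.
silver-permit: reached.
No rule produces green-badge, and it is not given.
No rule produces K31, and it is not given.
amber-key: reached.
Reached: silver-permit and amber-key — 2 of the 5.

2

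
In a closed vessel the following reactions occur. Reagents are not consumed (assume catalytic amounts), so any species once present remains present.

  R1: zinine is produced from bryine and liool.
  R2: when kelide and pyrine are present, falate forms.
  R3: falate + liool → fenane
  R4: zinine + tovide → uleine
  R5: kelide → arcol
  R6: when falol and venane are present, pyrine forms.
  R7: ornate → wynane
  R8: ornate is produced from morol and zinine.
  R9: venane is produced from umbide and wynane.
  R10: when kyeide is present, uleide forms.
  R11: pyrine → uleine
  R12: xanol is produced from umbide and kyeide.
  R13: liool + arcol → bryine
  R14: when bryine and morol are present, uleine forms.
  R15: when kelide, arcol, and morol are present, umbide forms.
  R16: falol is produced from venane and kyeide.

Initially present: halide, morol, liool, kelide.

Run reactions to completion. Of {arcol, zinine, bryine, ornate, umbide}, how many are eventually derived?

kelide present → arcol forms (R5).
liool and arcol present → bryine forms (R13).
kelide, arcol, and morol present → umbide forms (R15).
bryine and liool present → zinine forms (R1).
morol and zinine present → ornate forms (R8).
arcol: reached.
zinine: reached.
bryine: reached.
ornate: reached.
umbide: reached.
All 5 are reached.

5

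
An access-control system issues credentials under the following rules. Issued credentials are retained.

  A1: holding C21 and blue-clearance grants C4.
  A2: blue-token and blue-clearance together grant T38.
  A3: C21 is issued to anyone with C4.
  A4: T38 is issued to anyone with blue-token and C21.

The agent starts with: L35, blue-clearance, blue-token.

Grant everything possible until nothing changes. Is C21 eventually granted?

No

C21 would need C4 (A3), but C4 is never granted.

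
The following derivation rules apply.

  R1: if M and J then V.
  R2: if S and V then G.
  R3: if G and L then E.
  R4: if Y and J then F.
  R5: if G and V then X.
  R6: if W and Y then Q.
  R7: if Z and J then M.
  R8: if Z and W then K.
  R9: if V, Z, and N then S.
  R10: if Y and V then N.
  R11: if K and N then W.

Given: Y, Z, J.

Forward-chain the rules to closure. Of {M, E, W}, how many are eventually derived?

From Z and J, R7 gives M.
M: reached.
E would need G and L (R3), but L is never established.
W would need K and N (R11), but K is never established.
Reached: M — 1 of the 3.

1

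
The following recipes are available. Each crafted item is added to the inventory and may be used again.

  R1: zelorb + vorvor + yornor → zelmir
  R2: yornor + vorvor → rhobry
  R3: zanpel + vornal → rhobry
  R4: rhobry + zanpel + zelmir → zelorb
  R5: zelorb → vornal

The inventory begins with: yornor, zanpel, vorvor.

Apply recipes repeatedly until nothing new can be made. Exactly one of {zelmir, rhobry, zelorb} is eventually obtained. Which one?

yornor + vorvor → rhobry (R2).
zelmir would need zelorb, vorvor, and yornor (R1), but zelorb is never obtained. zelorb would need rhobry, zanpel, and zelmir (R4), but zelmir is never obtained.

rhobry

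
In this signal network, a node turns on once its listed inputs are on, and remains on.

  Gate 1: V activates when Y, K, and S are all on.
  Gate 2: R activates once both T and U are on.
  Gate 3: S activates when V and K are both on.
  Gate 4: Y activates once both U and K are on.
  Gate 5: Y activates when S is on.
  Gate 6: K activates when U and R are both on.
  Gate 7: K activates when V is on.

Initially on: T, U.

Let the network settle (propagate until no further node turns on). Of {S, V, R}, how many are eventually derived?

1

Gate 2: T and U on → R on.
S would need V and K (Gate 3), but V never turns on.
V would need Y, K, and S (Gate 1), but S never turns on.
R: reached.
Reached: R — 1 of the 3.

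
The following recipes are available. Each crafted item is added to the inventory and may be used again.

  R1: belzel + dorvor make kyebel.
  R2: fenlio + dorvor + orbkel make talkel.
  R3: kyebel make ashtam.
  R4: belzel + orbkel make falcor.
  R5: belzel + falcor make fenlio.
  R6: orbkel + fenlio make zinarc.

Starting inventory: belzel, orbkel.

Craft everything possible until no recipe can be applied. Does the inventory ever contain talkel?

No

talkel would need fenlio, dorvor, and orbkel (R2), but dorvor is never obtained.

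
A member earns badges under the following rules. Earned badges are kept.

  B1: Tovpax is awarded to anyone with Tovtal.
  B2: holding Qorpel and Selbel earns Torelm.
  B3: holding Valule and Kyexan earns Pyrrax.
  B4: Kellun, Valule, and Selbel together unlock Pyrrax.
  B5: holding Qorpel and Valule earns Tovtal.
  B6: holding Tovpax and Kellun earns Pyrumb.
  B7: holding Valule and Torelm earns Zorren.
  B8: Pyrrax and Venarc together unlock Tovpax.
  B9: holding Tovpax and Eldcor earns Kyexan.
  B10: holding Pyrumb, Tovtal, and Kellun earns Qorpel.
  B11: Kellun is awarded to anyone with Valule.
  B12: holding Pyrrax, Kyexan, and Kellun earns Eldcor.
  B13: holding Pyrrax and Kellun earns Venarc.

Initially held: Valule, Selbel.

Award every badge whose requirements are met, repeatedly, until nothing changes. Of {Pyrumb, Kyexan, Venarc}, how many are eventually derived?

2

With Valule, Kellun is earned (B11).
With Kellun, Valule, and Selbel, Pyrrax is earned (B4).
With Pyrrax and Kellun, Venarc is earned (B13).
With Pyrrax and Venarc, Tovpax is earned (B8).
With Tovpax and Kellun, Pyrumb is earned (B6).
Pyrumb: reached.
Kyexan would need Tovpax and Eldcor (B9), but Eldcor is never earned.
Venarc: reached.
Reached: Pyrumb and Venarc — 2 of the 3.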